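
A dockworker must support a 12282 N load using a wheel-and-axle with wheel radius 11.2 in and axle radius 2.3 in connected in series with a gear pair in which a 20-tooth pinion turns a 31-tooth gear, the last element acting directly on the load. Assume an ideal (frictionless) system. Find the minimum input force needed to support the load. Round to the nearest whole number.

1627 N

Wheel-and-axle MA = R/r = 11.2/2.3 = 4.8696.
Gear pair MA = 31/20 = 1.55.
Combined ideal MA = 4.8696 × 1.55 = 7.5478.
Effort = load / MA = 12282 / 7.5478 = 1627.2 N.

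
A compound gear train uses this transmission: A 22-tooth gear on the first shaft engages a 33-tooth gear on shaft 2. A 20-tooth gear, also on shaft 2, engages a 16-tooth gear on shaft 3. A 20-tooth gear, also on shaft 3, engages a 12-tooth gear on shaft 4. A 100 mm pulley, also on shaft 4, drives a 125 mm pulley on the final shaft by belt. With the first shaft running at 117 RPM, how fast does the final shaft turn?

130 RPM

the first shaft → shaft 2 (gear mesh, 33/22): 117 ÷ 1.5 = 78 RPM
shaft 2 → shaft 3 (gear mesh, 16/20): 78 ÷ 0.8 = 97.5 RPM
shaft 3 → shaft 4 (gear mesh, 12/20): 97.5 ÷ 0.6 = 162.5 RPM
shaft 4 → the final shaft (belt, 125/100): 162.5 ÷ 1.25 = 130 RPM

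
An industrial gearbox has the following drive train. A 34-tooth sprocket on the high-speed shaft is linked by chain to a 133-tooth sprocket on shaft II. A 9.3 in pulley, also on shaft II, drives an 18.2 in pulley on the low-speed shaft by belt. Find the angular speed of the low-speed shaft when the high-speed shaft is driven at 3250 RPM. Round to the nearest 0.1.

424.5 RPM

chain 133/34 = 3.9118 → 3250/3.9118 = 830.83 RPM
belt 18.2/9.3 = 1.957 → 830.83/1.957 = 424.54 RPM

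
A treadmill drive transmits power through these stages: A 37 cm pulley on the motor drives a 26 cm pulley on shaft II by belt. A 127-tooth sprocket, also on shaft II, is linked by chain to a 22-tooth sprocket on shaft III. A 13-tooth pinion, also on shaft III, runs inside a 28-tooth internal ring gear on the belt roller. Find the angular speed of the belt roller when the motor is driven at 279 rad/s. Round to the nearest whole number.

1064 rad/s

belt 26/37 = 0.7027 → 279/0.7027 = 397.04 rad/s
chain 22/127 = 0.17323 → 397.04/0.17323 = 2292 rad/s
internal gear 28/13 = 2.1538 → 2292/2.1538 = 1064.1 rad/s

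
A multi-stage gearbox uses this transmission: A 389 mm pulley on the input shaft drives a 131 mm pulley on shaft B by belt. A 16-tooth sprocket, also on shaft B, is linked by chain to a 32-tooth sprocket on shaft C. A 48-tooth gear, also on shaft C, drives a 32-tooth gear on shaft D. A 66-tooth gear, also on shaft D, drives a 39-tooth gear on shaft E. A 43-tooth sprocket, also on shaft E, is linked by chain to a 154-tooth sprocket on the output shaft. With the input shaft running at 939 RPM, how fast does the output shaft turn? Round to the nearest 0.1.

the input shaft → shaft B (belt, 131/389): 939 ÷ 0.33676 = 2788.3 RPM
shaft B → shaft C (chain, 32/16): 2788.3 ÷ 2 = 1394.2 RPM
shaft C → shaft D (gear mesh, 32/48): 1394.2 ÷ 0.66667 = 2091.2 RPM
shaft D → shaft E (gear mesh, 39/66): 2091.2 ÷ 0.59091 = 3539 RPM
shaft E → the output shaft (chain, 154/43): 3539 ÷ 3.5814 = 988.17 RPM

988.2 RPM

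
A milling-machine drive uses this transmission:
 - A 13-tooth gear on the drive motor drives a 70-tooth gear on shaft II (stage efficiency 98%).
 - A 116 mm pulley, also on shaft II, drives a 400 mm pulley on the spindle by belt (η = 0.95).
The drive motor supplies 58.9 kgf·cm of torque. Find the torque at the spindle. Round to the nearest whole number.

Gear mesh: ratio = 70/13 = 5.3846; torque at shaft II = 58.9 × 5.3846 × 0.98 = 310.81 kgf·cm.
Belt: ratio = 400/116 = 3.4483; torque at the spindle = 310.81 × 3.4483 × 0.95 = 1018.2 kgf·cm.

1018 kgf·cm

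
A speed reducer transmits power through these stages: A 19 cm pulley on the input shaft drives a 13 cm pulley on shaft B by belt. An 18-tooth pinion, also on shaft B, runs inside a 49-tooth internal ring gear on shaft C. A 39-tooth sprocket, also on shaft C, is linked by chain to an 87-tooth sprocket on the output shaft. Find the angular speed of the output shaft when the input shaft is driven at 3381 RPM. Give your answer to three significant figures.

814 RPM

belt 13/19 = 0.68421 → 3381/0.68421 = 4941.5 RPM
internal gear 49/18 = 2.7222 → 4941.5/2.7222 = 1815.2 RPM
chain 87/39 = 2.2308 → 1815.2/2.2308 = 813.72 RPM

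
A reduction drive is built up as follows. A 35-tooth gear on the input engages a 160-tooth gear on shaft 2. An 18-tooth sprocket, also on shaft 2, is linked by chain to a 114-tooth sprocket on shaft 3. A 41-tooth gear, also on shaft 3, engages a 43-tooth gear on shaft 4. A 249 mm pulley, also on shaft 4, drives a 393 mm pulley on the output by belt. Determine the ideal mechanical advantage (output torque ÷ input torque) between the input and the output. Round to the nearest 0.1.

Each stage contributes driven/driver: gear mesh 160/35 = 4.5714, chain 114/18 = 6.3333, gear mesh 43/41 = 1.0488, belt 393/249 = 1.5783.
Overall: 4.5714 × 6.3333 × 1.0488 × 1.5783 = 47.925.

47.9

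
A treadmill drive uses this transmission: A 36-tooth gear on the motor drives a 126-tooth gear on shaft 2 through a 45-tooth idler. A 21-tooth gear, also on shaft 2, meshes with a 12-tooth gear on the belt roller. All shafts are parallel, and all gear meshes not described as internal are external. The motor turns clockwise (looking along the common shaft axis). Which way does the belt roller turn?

the motor → shaft 2: driver → idler → driven is 2 external meshes, 2 reversals → CW.
shaft 2 → the belt roller: external mesh, 1 reversal → CCW.
3 reversals in total — an odd number — so the belt roller turns opposite to the motor.

counterclockwise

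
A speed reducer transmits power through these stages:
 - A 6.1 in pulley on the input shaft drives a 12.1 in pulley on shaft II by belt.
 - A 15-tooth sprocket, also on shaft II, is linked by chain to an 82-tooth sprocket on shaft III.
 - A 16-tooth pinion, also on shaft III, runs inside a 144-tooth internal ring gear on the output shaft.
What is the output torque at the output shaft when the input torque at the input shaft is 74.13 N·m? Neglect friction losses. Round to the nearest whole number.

After the belt (12.1/6.1): 74.13 × 1.9836 = 147.04 N·m
After the chain (82/15): 147.04 × 5.4667 = 803.84 N·m
After the internal gear (144/16): 803.84 × 9 = 7234.6 N·m

7235 N·m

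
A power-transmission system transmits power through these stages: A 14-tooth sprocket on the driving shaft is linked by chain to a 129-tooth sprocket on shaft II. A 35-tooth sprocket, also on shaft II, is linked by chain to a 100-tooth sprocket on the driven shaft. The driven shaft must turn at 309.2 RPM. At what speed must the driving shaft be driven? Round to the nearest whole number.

Overall ratio R = 9.2143 × 2.8571 = 26.327.
Required input speed = output speed × R = 309.2 × 26.327 = 8140.2 RPM.

8140 RPM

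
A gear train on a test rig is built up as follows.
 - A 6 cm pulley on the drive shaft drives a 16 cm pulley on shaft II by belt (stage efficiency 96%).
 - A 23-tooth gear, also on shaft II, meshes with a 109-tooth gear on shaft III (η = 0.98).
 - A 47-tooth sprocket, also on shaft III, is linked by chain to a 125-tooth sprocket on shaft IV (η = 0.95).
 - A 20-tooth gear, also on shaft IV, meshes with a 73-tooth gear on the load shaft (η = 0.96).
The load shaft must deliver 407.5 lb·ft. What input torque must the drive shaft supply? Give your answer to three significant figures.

Overall ratio R = 2.6667 × 4.7391 × 2.6596 × 3.65 = 122.68; overall efficiency η = 0.96 × 0.98 × 0.95 × 0.96 = 0.8580.
Input torque = output torque / (R × η) = 407.5 / (122.68 × 0.8580) = 3.8714 lb·ft.

3.87 lb·ft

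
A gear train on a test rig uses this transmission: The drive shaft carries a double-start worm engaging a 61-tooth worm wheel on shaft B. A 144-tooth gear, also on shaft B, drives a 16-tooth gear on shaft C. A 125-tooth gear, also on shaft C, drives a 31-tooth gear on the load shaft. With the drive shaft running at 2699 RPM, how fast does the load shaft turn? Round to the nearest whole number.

worm 61/2 = 30.5 → 2699/30.5 = 88.492 RPM
gear mesh 16/144 = 0.11111 → 88.492/0.11111 = 796.43 RPM
gear mesh 31/125 = 0.248 → 796.43/0.248 = 3211.4 RPM

3211 RPM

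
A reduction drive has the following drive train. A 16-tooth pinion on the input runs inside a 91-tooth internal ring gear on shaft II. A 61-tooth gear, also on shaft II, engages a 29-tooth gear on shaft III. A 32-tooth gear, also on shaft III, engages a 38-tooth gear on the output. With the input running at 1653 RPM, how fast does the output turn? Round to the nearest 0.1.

internal gear 91/16 = 5.6875 → 1653/5.6875 = 290.64 RPM
gear mesh 29/61 = 0.47541 → 290.64/0.47541 = 611.34 RPM
gear mesh 38/32 = 1.1875 → 611.34/1.1875 = 514.81 RPM

514.8 RPM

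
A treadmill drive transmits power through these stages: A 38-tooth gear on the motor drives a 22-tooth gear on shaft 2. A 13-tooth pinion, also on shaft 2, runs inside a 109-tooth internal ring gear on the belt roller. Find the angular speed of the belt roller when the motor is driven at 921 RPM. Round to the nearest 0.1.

189.7 RPM

the motor → shaft 2 (gear mesh, 22/38): 921 ÷ 0.57895 = 1590.8 RPM
shaft 2 → the belt roller (internal gear, 109/13): 1590.8 ÷ 8.3846 = 189.73 RPM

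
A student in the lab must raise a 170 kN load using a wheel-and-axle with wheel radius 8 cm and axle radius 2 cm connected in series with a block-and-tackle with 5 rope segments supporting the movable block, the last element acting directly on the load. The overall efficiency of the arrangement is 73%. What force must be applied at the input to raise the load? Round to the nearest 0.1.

11.6 kN

Wheel-and-axle MA = R/r = 8/2 = 4.
Block-and-tackle MA = number of supporting rope parts = 5.
Combined ideal MA = 4 × 5 = 20.
Actual MA = 20 × 0.73 = 14.6.
Effort = load / actual MA = 170 / 14.6 = 11.644 kN.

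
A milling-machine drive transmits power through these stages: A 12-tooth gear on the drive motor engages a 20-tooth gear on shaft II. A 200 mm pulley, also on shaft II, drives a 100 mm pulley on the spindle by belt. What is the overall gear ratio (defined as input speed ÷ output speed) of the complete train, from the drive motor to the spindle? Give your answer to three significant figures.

Each stage contributes driven/driver: gear mesh 20/12 = 1.6667, belt 100/200 = 0.5.
Overall: 1.6667 × 0.5 = 0.83333.

0.833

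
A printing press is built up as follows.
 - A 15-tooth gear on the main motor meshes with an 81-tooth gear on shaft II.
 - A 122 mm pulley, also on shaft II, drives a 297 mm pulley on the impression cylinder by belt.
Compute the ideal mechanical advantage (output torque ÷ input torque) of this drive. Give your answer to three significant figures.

13.1

Each stage contributes driven/driver: gear mesh 81/15 = 5.4, belt 297/122 = 2.4344.
Overall: 5.4 × 2.4344 = 13.146.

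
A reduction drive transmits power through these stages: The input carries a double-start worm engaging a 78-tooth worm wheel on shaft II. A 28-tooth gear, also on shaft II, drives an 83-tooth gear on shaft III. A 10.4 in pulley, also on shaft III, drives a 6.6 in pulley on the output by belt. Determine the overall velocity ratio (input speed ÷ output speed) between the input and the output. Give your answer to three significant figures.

73.4

Each stage contributes driven/driver: worm 78/2 = 39, gear mesh 83/28 = 2.9643, belt 6.6/10.4 = 0.63462.
Overall: 39 × 2.9643 × 0.63462 = 73.366.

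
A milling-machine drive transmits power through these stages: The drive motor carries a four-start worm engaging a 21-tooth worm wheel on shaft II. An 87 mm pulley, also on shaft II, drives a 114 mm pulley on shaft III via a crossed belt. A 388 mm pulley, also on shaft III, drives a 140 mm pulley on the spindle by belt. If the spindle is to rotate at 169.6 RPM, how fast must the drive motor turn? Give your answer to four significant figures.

Overall ratio R = 5.25 × 1.3103 × 0.36082 = 2.4822.
Required input speed = output speed × R = 169.6 × 2.4822 = 420.99 RPM.

421.0 RPM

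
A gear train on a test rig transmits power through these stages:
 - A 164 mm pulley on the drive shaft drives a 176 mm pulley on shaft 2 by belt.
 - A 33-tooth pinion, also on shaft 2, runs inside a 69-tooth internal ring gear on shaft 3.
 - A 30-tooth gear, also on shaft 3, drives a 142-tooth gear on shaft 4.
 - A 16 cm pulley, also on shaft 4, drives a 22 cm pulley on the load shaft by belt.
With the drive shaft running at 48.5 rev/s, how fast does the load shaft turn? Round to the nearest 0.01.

belt 176/164 = 1.0732 → 48.5/1.0732 = 45.193 rev/s
internal gear 69/33 = 2.0909 → 45.193/2.0909 = 21.614 rev/s
gear mesh 142/30 = 4.7333 → 21.614/4.7333 = 4.5664 rev/s
belt 22/16 = 1.375 → 4.5664/1.375 = 3.321 rev/s

3.32 rev/s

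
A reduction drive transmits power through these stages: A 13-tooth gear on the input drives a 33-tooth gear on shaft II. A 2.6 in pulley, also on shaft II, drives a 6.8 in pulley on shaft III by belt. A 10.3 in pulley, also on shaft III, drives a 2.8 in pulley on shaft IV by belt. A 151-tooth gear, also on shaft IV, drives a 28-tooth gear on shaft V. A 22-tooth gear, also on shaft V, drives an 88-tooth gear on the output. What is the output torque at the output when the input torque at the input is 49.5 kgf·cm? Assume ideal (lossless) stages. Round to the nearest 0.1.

66.3 kgf·cm

gear mesh 33/13 = 2.5385 → τ = 49.5·2.5385 = 125.65 kgf·cm
belt 6.8/2.6 = 2.6154 → τ = 125.65·2.6154 = 328.63 kgf·cm
belt 2.8/10.3 = 0.27184 → τ = 328.63·0.27184 = 89.337 kgf·cm
gear mesh 28/151 = 0.18543 → τ = 89.337·0.18543 = 16.566 kgf·cm
gear mesh 88/22 = 4 → τ = 16.566·4 = 66.263 kgf·cm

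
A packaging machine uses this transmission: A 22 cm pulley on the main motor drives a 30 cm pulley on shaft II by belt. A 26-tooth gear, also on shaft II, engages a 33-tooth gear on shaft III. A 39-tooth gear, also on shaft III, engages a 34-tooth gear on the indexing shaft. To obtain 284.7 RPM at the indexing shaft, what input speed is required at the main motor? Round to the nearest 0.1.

Overall ratio R = 1.3636 × 1.2692 × 0.87179 = 1.5089.
Required input speed = output speed × R = 284.7 × 1.5089 = 429.58 RPM.

429.6 RPM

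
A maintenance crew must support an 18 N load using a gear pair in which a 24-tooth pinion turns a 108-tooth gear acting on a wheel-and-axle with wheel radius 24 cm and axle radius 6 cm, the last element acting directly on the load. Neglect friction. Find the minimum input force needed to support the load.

Gear pair MA = 108/24 = 4.5.
Wheel-and-axle MA = R/r = 24/6 = 4.
Combined ideal MA = 4.5 × 4 = 18.
Effort = load / MA = 18 / 18 = 1 N.

1 N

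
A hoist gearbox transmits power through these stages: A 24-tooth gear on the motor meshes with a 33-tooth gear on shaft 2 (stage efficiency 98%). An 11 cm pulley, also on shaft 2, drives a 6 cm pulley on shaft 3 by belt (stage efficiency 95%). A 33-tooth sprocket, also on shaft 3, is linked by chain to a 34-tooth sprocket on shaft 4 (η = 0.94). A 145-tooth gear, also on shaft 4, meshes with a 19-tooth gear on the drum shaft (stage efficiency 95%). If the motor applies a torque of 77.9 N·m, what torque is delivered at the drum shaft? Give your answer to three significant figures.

6.56 N·m

After the gear mesh (33/24): 77.9 × 1.375 × 0.98 = 104.97 N·m
After the belt (6/11): 104.97 × 0.54545 × 0.95 = 54.394 N·m
After the chain (34/33): 54.394 × 1.0303 × 0.94 = 52.679 N·m
After the gear mesh (19/145): 52.679 × 0.13103 × 0.95 = 6.5577 N·m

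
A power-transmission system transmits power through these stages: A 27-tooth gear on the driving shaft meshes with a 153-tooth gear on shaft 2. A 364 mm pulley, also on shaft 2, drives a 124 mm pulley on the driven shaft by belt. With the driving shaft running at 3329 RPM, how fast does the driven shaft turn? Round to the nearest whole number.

the driving shaft → shaft 2 (gear mesh, 153/27): 3329 ÷ 5.6667 = 587.47 RPM
shaft 2 → the driven shaft (belt, 124/364): 587.47 ÷ 0.34066 = 1724.5 RPM

1725 RPM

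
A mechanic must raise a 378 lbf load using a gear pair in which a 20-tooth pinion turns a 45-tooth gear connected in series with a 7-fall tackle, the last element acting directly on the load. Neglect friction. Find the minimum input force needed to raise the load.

24 lbf

Gear pair MA = 45/20 = 2.25.
Block-and-tackle MA = number of supporting rope parts = 7.
Combined ideal MA = 2.25 × 7 = 15.75.
Effort = load / MA = 378 / 15.75 = 24 lbf.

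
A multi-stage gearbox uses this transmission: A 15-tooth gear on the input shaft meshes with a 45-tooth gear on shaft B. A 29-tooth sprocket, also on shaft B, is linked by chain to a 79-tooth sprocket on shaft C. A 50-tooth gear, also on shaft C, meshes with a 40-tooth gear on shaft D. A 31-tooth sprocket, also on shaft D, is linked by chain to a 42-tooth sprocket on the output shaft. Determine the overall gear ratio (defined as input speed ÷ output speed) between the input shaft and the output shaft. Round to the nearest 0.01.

8.86

Each stage contributes driven/driver: gear mesh 45/15 = 3, chain 79/29 = 2.7241, gear mesh 40/50 = 0.8, chain 42/31 = 1.3548.
Overall: 3 × 2.7241 × 0.8 × 1.3548 = 8.8578.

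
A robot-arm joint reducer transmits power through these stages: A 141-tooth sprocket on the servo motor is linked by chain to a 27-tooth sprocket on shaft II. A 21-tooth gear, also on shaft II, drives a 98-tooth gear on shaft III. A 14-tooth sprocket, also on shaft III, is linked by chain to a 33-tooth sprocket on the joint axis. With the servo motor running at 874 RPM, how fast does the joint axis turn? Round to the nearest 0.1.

chain 27/141 = 0.19149 → 874/0.19149 = 4564.2 RPM
gear mesh 98/21 = 4.6667 → 4564.2/4.6667 = 978.05 RPM
chain 33/14 = 2.3571 → 978.05/2.3571 = 414.93 RPM

414.9 RPM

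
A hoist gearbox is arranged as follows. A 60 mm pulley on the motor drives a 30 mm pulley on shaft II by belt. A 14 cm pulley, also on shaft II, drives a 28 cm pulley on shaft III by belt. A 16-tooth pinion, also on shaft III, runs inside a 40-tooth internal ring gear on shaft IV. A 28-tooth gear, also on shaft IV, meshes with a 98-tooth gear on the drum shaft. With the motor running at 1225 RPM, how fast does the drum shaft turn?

140 RPM

Belt: ratio = 30/60 = 0.5, so shaft II turns at 1225 / 0.5 = 2450 RPM.
Belt: ratio = 28/14 = 2, so shaft III turns at 2450 / 2 = 1225 RPM.
Internal gear: ratio = 40/16 = 2.5, so shaft IV turns at 1225 / 2.5 = 490 RPM.
Gear mesh: ratio = 98/28 = 3.5, so the drum shaft turns at 490 / 3.5 = 140 RPM.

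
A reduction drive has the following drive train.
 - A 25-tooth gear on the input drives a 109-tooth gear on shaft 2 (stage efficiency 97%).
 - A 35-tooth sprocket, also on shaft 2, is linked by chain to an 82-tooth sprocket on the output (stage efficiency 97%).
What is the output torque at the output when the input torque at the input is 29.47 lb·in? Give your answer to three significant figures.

Gear mesh: ratio = 109/25 = 4.36; torque at shaft 2 = 29.47 × 4.36 × 0.97 = 124.63 lb·in.
Chain: ratio = 82/35 = 2.3429; torque at the output = 124.63 × 2.3429 × 0.97 = 283.24 lb·in.

283 lb·in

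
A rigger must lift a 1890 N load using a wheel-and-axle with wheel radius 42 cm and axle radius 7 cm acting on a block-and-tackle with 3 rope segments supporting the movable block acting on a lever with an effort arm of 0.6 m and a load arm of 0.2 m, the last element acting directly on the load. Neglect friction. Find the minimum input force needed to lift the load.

Wheel-and-axle MA = R/r = 42/7 = 6.
Block-and-tackle MA = number of supporting rope parts = 3.
Lever MA = effort arm / load arm = 0.6/0.2 = 3.
Combined ideal MA = 6 × 3 × 3 = 54.
Effort = load / MA = 1890 / 54 = 35 N.

35 N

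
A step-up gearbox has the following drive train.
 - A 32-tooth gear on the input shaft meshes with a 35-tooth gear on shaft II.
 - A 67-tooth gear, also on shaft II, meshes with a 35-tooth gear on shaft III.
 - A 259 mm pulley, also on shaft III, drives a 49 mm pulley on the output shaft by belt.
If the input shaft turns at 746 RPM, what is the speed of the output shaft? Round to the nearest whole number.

6901 RPM

the input shaft → shaft II (gear mesh, 35/32): 746 ÷ 1.0938 = 682.06 RPM
shaft II → shaft III (gear mesh, 35/67): 682.06 ÷ 0.52239 = 1305.7 RPM
shaft III → the output shaft (belt, 49/259): 1305.7 ÷ 0.18919 = 6901.3 RPM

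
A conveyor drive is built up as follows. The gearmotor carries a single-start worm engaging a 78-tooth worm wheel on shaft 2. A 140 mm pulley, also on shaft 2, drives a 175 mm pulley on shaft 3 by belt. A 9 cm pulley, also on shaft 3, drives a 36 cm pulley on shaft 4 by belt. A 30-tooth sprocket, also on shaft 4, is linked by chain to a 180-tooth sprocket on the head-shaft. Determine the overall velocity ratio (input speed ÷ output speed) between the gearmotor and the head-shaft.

Each stage contributes driven/driver: worm 78/1 = 78, belt 175/140 = 1.25, belt 36/9 = 4, chain 180/30 = 6.
Overall: 78 × 1.25 × 4 × 6 = 2340.

2340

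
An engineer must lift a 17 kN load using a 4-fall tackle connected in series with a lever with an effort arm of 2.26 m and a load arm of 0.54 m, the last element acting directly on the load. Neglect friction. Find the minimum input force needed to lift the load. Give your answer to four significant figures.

1.015 kN

Block-and-tackle MA = number of supporting rope parts = 4.
Lever MA = effort arm / load arm = 2.26/0.54 = 4.1852.
Combined ideal MA = 4 × 4.1852 = 16.741.
Effort = load / MA = 17 / 16.741 = 1.0155 kN.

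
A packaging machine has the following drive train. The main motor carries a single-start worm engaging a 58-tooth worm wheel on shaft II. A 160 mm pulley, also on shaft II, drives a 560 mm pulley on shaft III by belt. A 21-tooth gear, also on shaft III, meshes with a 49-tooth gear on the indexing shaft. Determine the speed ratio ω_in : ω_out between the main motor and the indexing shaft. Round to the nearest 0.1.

Each stage contributes driven/driver: worm 58/1 = 58, belt 560/160 = 3.5, gear mesh 49/21 = 2.3333.
Overall: 58 × 3.5 × 2.3333 = 473.67.

473.7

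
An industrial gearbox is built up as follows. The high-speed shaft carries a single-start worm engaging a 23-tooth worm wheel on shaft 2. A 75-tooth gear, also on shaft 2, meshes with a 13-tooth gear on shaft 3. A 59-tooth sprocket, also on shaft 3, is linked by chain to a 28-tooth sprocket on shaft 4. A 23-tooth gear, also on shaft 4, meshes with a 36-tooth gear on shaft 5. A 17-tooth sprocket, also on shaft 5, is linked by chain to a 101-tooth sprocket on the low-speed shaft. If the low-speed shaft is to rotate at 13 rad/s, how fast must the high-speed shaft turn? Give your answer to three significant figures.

Overall ratio R = 23 × 0.17333 × 0.47458 × 1.5652 × 5.9412 = 17.594.
Required input speed = output speed × R = 13 × 17.594 = 228.72 rad/s.

229 rad/s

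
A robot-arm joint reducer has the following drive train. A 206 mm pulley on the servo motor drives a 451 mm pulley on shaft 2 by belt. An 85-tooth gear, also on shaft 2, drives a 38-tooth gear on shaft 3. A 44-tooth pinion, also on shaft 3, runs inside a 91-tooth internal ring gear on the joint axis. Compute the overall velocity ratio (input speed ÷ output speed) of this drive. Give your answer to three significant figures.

Each stage contributes driven/driver: belt 451/206 = 2.1893, gear mesh 38/85 = 0.44706, internal gear 91/44 = 2.0682.
Overall: 2.1893 × 0.44706 × 2.0682 = 2.0242.

2.02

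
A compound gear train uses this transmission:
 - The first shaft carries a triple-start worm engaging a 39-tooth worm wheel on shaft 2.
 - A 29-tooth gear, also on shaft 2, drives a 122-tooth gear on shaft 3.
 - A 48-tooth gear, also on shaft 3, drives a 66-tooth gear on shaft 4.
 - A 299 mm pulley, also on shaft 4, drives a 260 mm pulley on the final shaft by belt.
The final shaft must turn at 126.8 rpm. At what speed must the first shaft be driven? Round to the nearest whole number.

8291 rpm

Overall ratio R = 13 × 4.2069 × 1.375 × 0.86957 = 65.39.
Required input speed = output speed × R = 126.8 × 65.39 = 8291.4 rpm.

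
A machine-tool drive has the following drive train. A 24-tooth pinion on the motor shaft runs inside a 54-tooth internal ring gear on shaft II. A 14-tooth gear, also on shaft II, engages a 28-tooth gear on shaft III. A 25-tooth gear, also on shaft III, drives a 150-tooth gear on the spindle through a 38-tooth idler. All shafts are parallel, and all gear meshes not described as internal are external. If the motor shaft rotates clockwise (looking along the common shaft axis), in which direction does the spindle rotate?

anticlockwise

the motor shaft → shaft II: internal mesh, same direction → CW.
shaft II → shaft III: external mesh, 1 reversal → CCW.
shaft III → the spindle: driver → idler → driven is 2 external meshes, 2 reversals → CCW.
3 reversals in total — an odd number — so the spindle turns opposite to the motor shaft.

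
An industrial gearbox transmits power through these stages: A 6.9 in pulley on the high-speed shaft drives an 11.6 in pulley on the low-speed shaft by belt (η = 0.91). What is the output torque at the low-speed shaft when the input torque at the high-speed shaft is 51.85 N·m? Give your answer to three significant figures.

79.3 N·m

Belt: ratio = 11.6/6.9 = 1.6812; torque at the low-speed shaft = 51.85 × 1.6812 × 0.91 = 79.323 N·m.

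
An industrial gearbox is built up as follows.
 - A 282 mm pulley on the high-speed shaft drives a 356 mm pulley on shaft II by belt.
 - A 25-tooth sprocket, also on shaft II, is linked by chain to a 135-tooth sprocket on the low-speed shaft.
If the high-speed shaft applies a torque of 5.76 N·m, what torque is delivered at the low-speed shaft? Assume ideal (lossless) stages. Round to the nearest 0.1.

belt 356/282 = 1.2624 → τ = 5.76·1.2624 = 7.2715 N·m
chain 135/25 = 5.4 → τ = 7.2715·5.4 = 39.266 N·m

39.3 N·m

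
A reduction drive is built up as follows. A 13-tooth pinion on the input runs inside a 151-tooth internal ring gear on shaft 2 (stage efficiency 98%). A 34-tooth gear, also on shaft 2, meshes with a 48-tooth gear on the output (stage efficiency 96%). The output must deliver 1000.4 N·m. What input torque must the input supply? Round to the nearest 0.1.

Overall ratio R = 11.615 × 1.4118 = 16.398; overall efficiency η = 0.98 × 0.96 = 0.9408.
Input torque = output torque / (R × η) = 1000.4 / (16.398 × 0.9408) = 64.846 N·m.

64.8 N·m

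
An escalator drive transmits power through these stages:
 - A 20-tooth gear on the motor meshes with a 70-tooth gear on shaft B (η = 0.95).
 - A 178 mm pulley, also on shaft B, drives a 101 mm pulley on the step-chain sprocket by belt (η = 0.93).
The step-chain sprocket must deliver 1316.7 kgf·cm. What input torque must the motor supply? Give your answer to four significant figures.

750.4 kgf·cm

Overall ratio R = 3.5 × 0.56742 = 1.986; overall efficiency η = 0.95 × 0.93 = 0.8835.
Input torque = output torque / (R × η) = 1316.7 / (1.986 × 0.8835) = 750.43 kgf·cm.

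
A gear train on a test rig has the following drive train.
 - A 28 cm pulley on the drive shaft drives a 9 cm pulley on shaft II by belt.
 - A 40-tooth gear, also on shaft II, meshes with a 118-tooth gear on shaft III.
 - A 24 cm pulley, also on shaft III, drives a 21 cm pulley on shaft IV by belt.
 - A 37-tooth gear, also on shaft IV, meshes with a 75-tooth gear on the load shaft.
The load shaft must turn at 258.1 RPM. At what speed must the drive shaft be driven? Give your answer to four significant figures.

434.1 RPM

Overall ratio R = 0.32143 × 2.95 × 0.875 × 2.027 = 1.6818.
Required input speed = output speed × R = 258.1 × 1.6818 = 434.07 RPM.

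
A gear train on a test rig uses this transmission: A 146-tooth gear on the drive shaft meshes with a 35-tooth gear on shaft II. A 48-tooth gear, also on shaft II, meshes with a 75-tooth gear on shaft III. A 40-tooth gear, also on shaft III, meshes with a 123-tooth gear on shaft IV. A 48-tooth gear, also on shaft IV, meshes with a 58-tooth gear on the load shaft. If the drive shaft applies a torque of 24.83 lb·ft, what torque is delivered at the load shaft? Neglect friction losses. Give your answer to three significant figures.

34.6 lb·ft

Gear mesh: ratio = 35/146 = 0.23973; torque at shaft II = 24.83 × 0.23973 = 5.9524 lb·ft.
Gear mesh: ratio = 75/48 = 1.5625; torque at shaft III = 5.9524 × 1.5625 = 9.3006 lb·ft.
Gear mesh: ratio = 123/40 = 3.075; torque at shaft IV = 9.3006 × 3.075 = 28.599 lb·ft.
Gear mesh: ratio = 58/48 = 1.2083; torque at the load shaft = 28.599 × 1.2083 = 34.558 lb·ft.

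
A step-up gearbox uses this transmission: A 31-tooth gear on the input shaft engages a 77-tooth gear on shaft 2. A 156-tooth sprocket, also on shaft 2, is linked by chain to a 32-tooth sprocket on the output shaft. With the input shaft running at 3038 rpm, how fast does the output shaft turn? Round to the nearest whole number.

5963 rpm

the input shaft → shaft 2 (gear mesh, 77/31): 3038 ÷ 2.4839 = 1223.1 rpm
shaft 2 → the output shaft (chain, 32/156): 1223.1 ÷ 0.20513 = 5962.6 rpm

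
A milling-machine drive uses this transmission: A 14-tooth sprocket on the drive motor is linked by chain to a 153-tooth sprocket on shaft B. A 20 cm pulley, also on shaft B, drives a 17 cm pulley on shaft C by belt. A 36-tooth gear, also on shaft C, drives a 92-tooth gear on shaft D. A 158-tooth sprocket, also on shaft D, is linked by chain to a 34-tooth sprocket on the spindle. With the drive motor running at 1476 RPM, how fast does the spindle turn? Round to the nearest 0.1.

288.9 RPM

the drive motor → shaft B (chain, 153/14): 1476 ÷ 10.929 = 135.06 RPM
shaft B → shaft C (belt, 17/20): 135.06 ÷ 0.85 = 158.89 RPM
shaft C → shaft D (gear mesh, 92/36): 158.89 ÷ 2.5556 = 62.175 RPM
shaft D → the spindle (chain, 34/158): 62.175 ÷ 0.21519 = 288.93 RPM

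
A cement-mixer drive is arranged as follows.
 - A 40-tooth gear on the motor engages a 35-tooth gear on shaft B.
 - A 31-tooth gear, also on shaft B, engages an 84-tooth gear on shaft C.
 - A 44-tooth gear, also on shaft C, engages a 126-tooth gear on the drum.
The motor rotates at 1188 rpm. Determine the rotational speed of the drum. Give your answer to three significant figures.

Gear mesh: ratio = 35/40 = 0.875, so shaft B turns at 1188 / 0.875 = 1357.7 rpm.
Gear mesh: ratio = 84/31 = 2.7097, so shaft C turns at 1357.7 / 2.7097 = 501.06 rpm.
Gear mesh: ratio = 126/44 = 2.8636, so the drum turns at 501.06 / 2.8636 = 174.97 rpm.

175 rpm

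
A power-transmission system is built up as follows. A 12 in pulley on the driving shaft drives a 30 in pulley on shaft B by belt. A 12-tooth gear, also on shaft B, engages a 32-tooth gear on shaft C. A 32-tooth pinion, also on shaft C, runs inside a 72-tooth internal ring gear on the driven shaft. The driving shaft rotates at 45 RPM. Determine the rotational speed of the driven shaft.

3 RPM

Belt: ratio = 30/12 = 2.5, so shaft B turns at 45 / 2.5 = 18 RPM.
Gear mesh: ratio = 32/12 = 2.6667, so shaft C turns at 18 / 2.6667 = 6.75 RPM.
Internal gear: ratio = 72/32 = 2.25, so the driven shaft turns at 6.75 / 2.25 = 3 RPM.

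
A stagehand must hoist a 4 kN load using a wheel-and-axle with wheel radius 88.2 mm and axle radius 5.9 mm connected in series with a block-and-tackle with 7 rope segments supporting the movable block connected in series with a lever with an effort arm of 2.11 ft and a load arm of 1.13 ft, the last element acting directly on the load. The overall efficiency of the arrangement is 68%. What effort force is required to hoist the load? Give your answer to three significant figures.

Wheel-and-axle MA = R/r = 88.2/5.9 = 14.949.
Block-and-tackle MA = number of supporting rope parts = 7.
Lever MA = effort arm / load arm = 2.11/1.13 = 1.8673.
Combined ideal MA = 14.949 × 7 × 1.8673 = 195.4.
Actual MA = 195.4 × 0.68 = 132.87.
Effort = load / actual MA = 4 / 132.87 = 0.030105 kN.

0.0301 kN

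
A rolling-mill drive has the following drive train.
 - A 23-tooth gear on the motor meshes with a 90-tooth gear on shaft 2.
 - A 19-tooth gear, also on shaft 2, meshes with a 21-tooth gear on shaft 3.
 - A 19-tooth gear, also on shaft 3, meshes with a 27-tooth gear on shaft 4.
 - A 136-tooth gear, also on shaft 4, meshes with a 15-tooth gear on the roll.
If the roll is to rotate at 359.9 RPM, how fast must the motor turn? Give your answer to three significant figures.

Overall ratio R = 3.913 × 1.1053 × 1.4211 × 0.11029 = 0.67786.
Required input speed = output speed × R = 359.9 × 0.67786 = 243.96 RPM.

244 RPM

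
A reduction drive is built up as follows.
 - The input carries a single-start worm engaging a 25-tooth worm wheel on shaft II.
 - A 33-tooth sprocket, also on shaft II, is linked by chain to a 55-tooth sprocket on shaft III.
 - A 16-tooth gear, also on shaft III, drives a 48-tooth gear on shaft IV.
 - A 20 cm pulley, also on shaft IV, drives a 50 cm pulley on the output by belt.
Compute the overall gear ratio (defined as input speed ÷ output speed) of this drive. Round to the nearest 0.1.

Each stage contributes driven/driver: worm 25/1 = 25, chain 55/33 = 1.6667, gear mesh 48/16 = 3, belt 50/20 = 2.5.
Overall: 25 × 1.6667 × 3 × 2.5 = 312.5.

312.5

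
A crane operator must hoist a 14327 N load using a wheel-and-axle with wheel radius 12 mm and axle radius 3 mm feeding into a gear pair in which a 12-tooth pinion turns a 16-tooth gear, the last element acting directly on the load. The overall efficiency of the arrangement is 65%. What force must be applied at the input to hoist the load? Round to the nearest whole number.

Wheel-and-axle MA = R/r = 12/3 = 4.
Gear pair MA = 16/12 = 1.3333.
Combined ideal MA = 4 × 1.3333 = 5.3333.
Actual MA = 5.3333 × 0.65 = 3.4667.
Effort = load / actual MA = 14327 / 3.4667 = 4132.8 N.

4133 N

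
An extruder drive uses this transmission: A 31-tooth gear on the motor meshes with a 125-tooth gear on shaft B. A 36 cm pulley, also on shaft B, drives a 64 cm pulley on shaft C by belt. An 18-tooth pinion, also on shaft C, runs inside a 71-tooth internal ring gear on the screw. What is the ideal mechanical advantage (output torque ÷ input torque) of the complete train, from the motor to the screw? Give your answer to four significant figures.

28.28

Each stage contributes driven/driver: gear mesh 125/31 = 4.0323, belt 64/36 = 1.7778, internal gear 71/18 = 3.9444.
Overall: 4.0323 × 1.7778 × 3.9444 = 28.276.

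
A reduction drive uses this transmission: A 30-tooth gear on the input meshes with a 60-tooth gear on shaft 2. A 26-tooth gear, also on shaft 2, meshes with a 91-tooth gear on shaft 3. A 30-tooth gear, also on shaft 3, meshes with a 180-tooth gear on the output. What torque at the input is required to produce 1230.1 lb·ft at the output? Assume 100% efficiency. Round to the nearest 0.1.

29.3 lb·ft

Overall ratio R = 2 × 3.5 × 6 = 42.
Input torque = output torque / R = 1230.1 / 42 = 29.288 lb·ft.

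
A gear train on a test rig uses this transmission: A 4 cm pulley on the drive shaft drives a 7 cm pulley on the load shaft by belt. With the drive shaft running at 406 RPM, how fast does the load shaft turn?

belt 7/4 = 1.75 → 406/1.75 = 232 RPM

232 RPM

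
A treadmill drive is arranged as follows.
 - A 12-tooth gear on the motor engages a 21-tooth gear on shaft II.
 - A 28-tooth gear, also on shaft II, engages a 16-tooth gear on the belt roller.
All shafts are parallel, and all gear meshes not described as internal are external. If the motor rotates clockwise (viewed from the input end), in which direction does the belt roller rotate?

clockwise

the motor → shaft II: external mesh, 1 reversal → CCW.
shaft II → the belt roller: external mesh, 1 reversal → CW.
2 reversals in total — an even number — so the belt roller turns the same way as the motor.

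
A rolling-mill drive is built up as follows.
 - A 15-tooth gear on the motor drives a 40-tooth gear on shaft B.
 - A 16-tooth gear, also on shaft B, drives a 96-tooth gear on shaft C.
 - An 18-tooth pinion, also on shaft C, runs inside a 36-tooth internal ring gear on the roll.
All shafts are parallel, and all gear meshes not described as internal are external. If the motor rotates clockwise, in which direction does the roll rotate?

clockwise

the motor → shaft B: external mesh, 1 reversal → CCW.
shaft B → shaft C: external mesh, 1 reversal → CW.
shaft C → the roll: internal mesh, same direction → CW.
2 reversals in total — an even number — so the roll turns the same way as the motor.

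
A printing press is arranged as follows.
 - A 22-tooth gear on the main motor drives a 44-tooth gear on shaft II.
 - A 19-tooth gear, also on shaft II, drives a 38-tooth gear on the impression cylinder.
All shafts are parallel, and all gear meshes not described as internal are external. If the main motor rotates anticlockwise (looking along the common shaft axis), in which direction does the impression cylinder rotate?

anticlockwise

the main motor → shaft II: external mesh, 1 reversal → CW.
shaft II → the impression cylinder: external mesh, 1 reversal → CCW.
2 reversals in total — an even number — so the impression cylinder turns the same way as the main motor.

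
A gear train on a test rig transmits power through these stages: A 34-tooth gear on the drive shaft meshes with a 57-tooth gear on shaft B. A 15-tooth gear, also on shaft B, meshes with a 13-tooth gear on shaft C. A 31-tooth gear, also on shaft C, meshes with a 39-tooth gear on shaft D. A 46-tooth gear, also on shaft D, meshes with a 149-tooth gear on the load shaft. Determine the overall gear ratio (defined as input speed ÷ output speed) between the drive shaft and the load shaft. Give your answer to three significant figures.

Each stage contributes driven/driver: gear mesh 57/34 = 1.6765, gear mesh 13/15 = 0.86667, gear mesh 39/31 = 1.2581, gear mesh 149/46 = 3.2391.
Overall: 1.6765 × 0.86667 × 1.2581 × 3.2391 = 5.9208.

5.92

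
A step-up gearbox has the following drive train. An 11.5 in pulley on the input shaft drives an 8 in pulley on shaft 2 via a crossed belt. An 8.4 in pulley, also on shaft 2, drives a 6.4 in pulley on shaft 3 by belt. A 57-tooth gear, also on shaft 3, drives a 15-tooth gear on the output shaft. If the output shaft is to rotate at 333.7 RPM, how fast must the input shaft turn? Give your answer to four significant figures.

Overall ratio R = 0.69565 × 0.7619 × 0.26316 = 0.13948.
Required input speed = output speed × R = 333.7 × 0.13948 = 46.544 RPM.

46.54 RPM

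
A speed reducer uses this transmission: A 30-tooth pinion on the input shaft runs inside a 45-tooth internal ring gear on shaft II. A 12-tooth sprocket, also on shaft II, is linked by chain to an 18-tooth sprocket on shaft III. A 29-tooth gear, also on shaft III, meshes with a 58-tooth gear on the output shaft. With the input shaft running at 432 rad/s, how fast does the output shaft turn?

96 rad/s

internal gear 45/30 = 1.5 → 432/1.5 = 288 rad/s
chain 18/12 = 1.5 → 288/1.5 = 192 rad/s
gear mesh 58/29 = 2 → 192/2 = 96 rad/s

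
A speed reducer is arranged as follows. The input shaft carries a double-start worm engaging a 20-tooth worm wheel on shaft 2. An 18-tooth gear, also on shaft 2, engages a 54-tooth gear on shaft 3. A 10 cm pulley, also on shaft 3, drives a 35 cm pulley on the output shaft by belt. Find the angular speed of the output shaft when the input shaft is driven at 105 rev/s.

the input shaft → shaft 2 (worm, 20/2): 105 ÷ 10 = 10.5 rev/s
shaft 2 → shaft 3 (gear mesh, 54/18): 10.5 ÷ 3 = 3.5 rev/s
shaft 3 → the output shaft (belt, 35/10): 3.5 ÷ 3.5 = 1 rev/s

1 rev/s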